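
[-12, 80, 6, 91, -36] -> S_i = Random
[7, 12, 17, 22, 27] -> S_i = 7 + 5*i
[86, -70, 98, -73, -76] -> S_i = Random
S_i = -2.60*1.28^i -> [-2.6, -3.33, -4.26, -5.45, -6.98]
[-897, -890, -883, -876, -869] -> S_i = -897 + 7*i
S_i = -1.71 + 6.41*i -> [-1.71, 4.7, 11.11, 17.52, 23.93]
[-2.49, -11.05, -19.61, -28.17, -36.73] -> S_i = -2.49 + -8.56*i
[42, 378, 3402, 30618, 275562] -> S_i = 42*9^i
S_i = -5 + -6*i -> [-5, -11, -17, -23, -29]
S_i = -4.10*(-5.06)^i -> [-4.1, 20.75, -104.97, 531.17, -2687.73]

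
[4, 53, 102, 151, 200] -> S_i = 4 + 49*i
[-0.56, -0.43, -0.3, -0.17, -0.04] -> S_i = -0.56 + 0.13*i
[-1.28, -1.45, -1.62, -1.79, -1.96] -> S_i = -1.28 + -0.17*i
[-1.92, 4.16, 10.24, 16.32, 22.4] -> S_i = -1.92 + 6.08*i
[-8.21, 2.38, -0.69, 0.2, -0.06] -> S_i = -8.21*(-0.29)^i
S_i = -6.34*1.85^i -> [-6.34, -11.73, -21.7, -40.14, -74.26]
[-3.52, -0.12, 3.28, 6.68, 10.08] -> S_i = -3.52 + 3.40*i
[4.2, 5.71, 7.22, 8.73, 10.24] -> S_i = 4.20 + 1.51*i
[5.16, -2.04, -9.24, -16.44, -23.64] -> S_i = 5.16 + -7.20*i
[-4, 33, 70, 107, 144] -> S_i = -4 + 37*i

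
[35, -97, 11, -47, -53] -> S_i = Random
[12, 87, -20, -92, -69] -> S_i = Random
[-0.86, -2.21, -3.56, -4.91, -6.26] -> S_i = -0.86 + -1.35*i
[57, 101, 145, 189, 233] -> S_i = 57 + 44*i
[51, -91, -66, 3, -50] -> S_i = Random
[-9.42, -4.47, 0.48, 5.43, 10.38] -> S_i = -9.42 + 4.95*i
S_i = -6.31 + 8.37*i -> [-6.31, 2.06, 10.43, 18.8, 27.17]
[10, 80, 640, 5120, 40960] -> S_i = 10*8^i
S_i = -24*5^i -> [-24, -120, -600, -3000, -15000]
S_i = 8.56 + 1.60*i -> [8.56, 10.16, 11.76, 13.36, 14.96]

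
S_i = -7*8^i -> [-7, -56, -448, -3584, -28672]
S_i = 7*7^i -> [7, 49, 343, 2401, 16807]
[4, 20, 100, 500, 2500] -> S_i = 4*5^i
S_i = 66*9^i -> [66, 594, 5346, 48114, 433026]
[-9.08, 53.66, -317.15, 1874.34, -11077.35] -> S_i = -9.08*(-5.91)^i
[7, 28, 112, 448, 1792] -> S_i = 7*4^i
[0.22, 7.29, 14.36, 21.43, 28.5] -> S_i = 0.22 + 7.07*i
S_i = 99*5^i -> [99, 495, 2475, 12375, 61875]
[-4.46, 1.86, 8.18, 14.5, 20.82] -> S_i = -4.46 + 6.32*i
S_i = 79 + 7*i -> [79, 86, 93, 100, 107]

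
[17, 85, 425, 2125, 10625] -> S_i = 17*5^i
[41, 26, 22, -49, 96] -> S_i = Random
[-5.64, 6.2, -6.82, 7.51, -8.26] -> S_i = -5.64*(-1.10)^i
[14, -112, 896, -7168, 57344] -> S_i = 14*-8^i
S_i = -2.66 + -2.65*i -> [-2.66, -5.31, -7.96, -10.61, -13.26]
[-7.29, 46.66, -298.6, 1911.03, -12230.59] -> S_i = -7.29*(-6.40)^i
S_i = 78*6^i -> [78, 468, 2808, 16848, 101088]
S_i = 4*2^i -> [4, 8, 16, 32, 64]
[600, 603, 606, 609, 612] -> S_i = 600 + 3*i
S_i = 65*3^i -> [65, 195, 585, 1755, 5265]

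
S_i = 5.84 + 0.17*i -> [5.84, 6.01, 6.18, 6.35, 6.52]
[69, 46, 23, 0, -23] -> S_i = 69 + -23*i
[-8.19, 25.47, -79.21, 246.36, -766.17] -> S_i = -8.19*(-3.11)^i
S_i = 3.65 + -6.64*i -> [3.65, -2.99, -9.63, -16.27, -22.91]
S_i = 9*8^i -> [9, 72, 576, 4608, 36864]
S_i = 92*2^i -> [92, 184, 368, 736, 1472]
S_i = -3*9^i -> [-3, -27, -243, -2187, -19683]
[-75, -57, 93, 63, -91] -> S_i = Random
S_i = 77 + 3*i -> [77, 80, 83, 86, 89]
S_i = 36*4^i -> [36, 144, 576, 2304, 9216]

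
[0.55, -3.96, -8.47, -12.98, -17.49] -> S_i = 0.55 + -4.51*i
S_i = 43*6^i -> [43, 258, 1548, 9288, 55728]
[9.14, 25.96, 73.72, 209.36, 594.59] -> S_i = 9.14*2.84^i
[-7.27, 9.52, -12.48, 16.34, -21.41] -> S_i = -7.27*(-1.31)^i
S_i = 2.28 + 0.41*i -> [2.28, 2.69, 3.1, 3.51, 3.92]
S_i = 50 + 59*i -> [50, 109, 168, 227, 286]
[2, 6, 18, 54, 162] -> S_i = 2*3^i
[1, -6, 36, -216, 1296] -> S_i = 1*-6^i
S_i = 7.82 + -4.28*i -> [7.82, 3.54, -0.74, -5.02, -9.3]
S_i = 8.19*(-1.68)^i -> [8.19, -13.76, 23.12, -38.83, 65.24]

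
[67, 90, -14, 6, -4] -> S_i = Random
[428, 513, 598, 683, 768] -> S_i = 428 + 85*i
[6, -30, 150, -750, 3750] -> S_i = 6*-5^i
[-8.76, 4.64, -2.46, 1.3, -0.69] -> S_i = -8.76*(-0.53)^i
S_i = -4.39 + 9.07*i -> [-4.39, 4.68, 13.75, 22.82, 31.89]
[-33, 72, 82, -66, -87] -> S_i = Random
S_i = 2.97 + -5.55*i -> [2.97, -2.58, -8.13, -13.68, -19.23]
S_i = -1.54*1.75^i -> [-1.54, -2.7, -4.72, -8.25, -14.44]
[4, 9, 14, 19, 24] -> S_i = 4 + 5*i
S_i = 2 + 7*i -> [2, 9, 16, 23, 30]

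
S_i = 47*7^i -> [47, 329, 2303, 16121, 112847]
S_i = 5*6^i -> [5, 30, 180, 1080, 6480]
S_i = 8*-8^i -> [8, -64, 512, -4096, 32768]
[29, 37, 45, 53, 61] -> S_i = 29 + 8*i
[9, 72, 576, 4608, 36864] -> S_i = 9*8^i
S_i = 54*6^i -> [54, 324, 1944, 11664, 69984]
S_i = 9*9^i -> [9, 81, 729, 6561, 59049]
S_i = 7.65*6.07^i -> [7.65, 46.44, 281.86, 1710.91, 10385.23]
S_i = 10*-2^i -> [10, -20, 40, -80, 160]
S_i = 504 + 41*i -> [504, 545, 586, 627, 668]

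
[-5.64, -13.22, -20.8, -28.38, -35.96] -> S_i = -5.64 + -7.58*i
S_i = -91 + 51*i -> [-91, -40, 11, 62, 113]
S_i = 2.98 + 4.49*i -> [2.98, 7.47, 11.96, 16.45, 20.94]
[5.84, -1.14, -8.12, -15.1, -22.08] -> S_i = 5.84 + -6.98*i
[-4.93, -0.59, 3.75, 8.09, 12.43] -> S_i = -4.93 + 4.34*i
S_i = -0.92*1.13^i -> [-0.92, -1.04, -1.17, -1.33, -1.5]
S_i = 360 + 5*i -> [360, 365, 370, 375, 380]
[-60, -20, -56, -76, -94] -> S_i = Random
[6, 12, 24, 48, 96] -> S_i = 6*2^i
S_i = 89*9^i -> [89, 801, 7209, 64881, 583929]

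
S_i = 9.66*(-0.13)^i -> [9.66, -1.26, 0.16, -0.02, 0.0]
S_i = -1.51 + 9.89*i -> [-1.51, 8.38, 18.27, 28.16, 38.05]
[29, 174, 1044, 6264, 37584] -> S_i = 29*6^i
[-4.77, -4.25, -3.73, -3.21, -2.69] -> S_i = -4.77 + 0.52*i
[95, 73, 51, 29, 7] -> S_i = 95 + -22*i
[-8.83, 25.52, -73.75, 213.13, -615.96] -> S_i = -8.83*(-2.89)^i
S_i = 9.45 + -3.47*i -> [9.45, 5.98, 2.51, -0.96, -4.43]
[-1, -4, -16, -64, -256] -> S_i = -1*4^i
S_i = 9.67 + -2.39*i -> [9.67, 7.28, 4.89, 2.5, 0.11]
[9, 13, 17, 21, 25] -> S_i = 9 + 4*i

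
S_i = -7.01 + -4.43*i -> [-7.01, -11.44, -15.87, -20.3, -24.73]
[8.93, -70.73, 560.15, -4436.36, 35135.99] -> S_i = 8.93*(-7.92)^i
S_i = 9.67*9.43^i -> [9.67, 91.19, 859.9, 8108.89, 76466.86]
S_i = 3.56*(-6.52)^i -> [3.56, -23.21, 151.34, -986.72, 6433.4]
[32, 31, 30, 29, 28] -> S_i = 32 + -1*i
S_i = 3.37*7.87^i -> [3.37, 26.52, 208.73, 1642.68, 12927.93]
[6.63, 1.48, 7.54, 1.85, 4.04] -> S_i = Random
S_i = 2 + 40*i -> [2, 42, 82, 122, 162]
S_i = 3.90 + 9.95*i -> [3.9, 13.85, 23.8, 33.75, 43.7]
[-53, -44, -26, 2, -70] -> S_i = Random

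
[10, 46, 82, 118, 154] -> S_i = 10 + 36*i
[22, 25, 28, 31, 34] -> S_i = 22 + 3*i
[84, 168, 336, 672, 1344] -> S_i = 84*2^i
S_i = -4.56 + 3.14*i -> [-4.56, -1.42, 1.72, 4.86, 8.0]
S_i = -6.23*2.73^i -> [-6.23, -17.01, -46.43, -126.76, -346.05]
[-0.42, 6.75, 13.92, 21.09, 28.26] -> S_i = -0.42 + 7.17*i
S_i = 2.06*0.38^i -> [2.06, 0.78, 0.3, 0.11, 0.04]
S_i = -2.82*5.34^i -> [-2.82, -15.06, -80.41, -429.41, -2293.05]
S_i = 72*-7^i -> [72, -504, 3528, -24696, 172872]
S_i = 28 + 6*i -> [28, 34, 40, 46, 52]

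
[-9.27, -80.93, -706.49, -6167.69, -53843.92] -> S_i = -9.27*8.73^i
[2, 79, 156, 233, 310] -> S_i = 2 + 77*i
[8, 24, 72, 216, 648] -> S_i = 8*3^i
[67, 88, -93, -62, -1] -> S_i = Random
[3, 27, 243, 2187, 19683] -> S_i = 3*9^i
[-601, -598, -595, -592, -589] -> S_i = -601 + 3*i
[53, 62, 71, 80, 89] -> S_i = 53 + 9*i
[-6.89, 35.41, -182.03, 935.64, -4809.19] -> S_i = -6.89*(-5.14)^i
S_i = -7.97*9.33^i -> [-7.97, -74.36, -693.78, -6472.96, -60392.76]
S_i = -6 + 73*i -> [-6, 67, 140, 213, 286]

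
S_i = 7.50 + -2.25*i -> [7.5, 5.25, 3.0, 0.75, -1.5]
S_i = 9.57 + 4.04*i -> [9.57, 13.61, 17.65, 21.69, 25.73]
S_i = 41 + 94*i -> [41, 135, 229, 323, 417]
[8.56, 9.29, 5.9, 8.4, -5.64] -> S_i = Random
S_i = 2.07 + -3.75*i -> [2.07, -1.68, -5.43, -9.18, -12.93]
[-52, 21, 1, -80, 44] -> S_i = Random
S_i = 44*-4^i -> [44, -176, 704, -2816, 11264]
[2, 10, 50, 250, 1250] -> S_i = 2*5^i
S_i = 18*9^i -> [18, 162, 1458, 13122, 118098]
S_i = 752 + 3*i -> [752, 755, 758, 761, 764]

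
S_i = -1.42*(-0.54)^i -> [-1.42, 0.77, -0.41, 0.22, -0.12]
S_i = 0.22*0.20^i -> [0.22, 0.04, 0.01, 0.0, 0.0]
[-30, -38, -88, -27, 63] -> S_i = Random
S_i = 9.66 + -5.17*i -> [9.66, 4.49, -0.68, -5.85, -11.02]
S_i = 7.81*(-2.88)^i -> [7.81, -22.49, 64.78, -186.56, 537.31]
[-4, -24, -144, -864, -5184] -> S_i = -4*6^i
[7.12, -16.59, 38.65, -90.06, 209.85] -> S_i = 7.12*(-2.33)^i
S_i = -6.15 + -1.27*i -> [-6.15, -7.42, -8.69, -9.96, -11.23]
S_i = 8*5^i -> [8, 40, 200, 1000, 5000]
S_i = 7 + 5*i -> [7, 12, 17, 22, 27]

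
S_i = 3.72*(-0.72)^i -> [3.72, -2.68, 1.93, -1.39, 1.0]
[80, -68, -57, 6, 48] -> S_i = Random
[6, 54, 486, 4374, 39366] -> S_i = 6*9^i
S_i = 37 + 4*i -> [37, 41, 45, 49, 53]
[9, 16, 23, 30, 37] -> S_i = 9 + 7*i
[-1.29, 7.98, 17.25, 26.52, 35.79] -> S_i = -1.29 + 9.27*i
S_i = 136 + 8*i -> [136, 144, 152, 160, 168]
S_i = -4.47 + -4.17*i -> [-4.47, -8.64, -12.81, -16.98, -21.15]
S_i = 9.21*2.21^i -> [9.21, 20.35, 44.98, 99.41, 219.7]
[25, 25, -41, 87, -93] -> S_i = Random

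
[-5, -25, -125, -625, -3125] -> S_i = -5*5^i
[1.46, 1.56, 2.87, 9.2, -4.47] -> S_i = Random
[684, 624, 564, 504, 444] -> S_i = 684 + -60*i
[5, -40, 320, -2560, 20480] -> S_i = 5*-8^i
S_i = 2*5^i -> [2, 10, 50, 250, 1250]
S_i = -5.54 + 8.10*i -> [-5.54, 2.56, 10.66, 18.76, 26.86]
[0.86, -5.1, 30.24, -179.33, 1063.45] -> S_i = 0.86*(-5.93)^i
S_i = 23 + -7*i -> [23, 16, 9, 2, -5]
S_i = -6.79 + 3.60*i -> [-6.79, -3.19, 0.41, 4.01, 7.61]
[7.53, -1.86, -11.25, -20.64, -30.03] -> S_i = 7.53 + -9.39*i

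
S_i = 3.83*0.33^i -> [3.83, 1.26, 0.42, 0.14, 0.05]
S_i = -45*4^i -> [-45, -180, -720, -2880, -11520]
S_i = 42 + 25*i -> [42, 67, 92, 117, 142]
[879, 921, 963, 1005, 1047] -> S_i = 879 + 42*i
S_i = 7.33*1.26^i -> [7.33, 9.24, 11.64, 14.66, 18.48]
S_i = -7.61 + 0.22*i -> [-7.61, -7.39, -7.17, -6.95, -6.73]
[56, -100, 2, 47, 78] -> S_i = Random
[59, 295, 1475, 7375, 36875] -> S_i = 59*5^i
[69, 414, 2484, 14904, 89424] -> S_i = 69*6^i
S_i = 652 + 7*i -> [652, 659, 666, 673, 680]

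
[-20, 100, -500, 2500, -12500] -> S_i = -20*-5^i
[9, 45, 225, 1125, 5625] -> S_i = 9*5^i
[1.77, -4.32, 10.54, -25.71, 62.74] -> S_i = 1.77*(-2.44)^i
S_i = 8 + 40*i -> [8, 48, 88, 128, 168]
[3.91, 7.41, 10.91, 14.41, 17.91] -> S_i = 3.91 + 3.50*i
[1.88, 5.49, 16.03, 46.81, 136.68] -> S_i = 1.88*2.92^i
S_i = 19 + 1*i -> [19, 20, 21, 22, 23]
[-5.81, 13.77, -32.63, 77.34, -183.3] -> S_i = -5.81*(-2.37)^i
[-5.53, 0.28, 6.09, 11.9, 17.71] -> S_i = -5.53 + 5.81*i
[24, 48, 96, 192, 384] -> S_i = 24*2^i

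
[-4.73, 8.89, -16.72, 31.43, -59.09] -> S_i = -4.73*(-1.88)^i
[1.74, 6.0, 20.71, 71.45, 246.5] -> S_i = 1.74*3.45^i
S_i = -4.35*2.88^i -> [-4.35, -12.53, -36.08, -103.91, -299.27]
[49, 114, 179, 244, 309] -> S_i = 49 + 65*i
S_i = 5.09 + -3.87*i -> [5.09, 1.22, -2.65, -6.52, -10.39]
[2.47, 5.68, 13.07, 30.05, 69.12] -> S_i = 2.47*2.30^i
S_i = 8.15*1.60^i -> [8.15, 13.04, 20.86, 33.38, 53.41]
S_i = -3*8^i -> [-3, -24, -192, -1536, -12288]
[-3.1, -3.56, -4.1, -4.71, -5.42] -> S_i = -3.10*1.15^i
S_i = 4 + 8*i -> [4, 12, 20, 28, 36]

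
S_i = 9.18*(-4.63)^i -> [9.18, -42.5, 196.79, -911.14, 4218.58]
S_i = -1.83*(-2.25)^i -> [-1.83, 4.12, -9.26, 20.84, -46.9]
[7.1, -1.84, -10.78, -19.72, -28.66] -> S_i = 7.10 + -8.94*i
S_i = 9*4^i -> [9, 36, 144, 576, 2304]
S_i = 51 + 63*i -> [51, 114, 177, 240, 303]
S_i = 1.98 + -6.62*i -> [1.98, -4.64, -11.26, -17.88, -24.5]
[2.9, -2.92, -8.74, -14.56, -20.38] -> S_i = 2.90 + -5.82*i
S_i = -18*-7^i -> [-18, 126, -882, 6174, -43218]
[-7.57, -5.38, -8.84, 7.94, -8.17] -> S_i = Random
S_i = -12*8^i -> [-12, -96, -768, -6144, -49152]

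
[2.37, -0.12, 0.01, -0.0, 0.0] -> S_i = 2.37*(-0.05)^i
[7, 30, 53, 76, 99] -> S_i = 7 + 23*i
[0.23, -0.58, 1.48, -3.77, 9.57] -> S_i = 0.23*(-2.54)^i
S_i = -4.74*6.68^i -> [-4.74, -31.66, -211.51, -1412.89, -9438.09]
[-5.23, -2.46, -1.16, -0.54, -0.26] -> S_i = -5.23*0.47^i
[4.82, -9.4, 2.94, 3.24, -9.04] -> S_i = Random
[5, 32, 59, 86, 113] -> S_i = 5 + 27*i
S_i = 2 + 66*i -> [2, 68, 134, 200, 266]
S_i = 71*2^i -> [71, 142, 284, 568, 1136]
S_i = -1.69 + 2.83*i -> [-1.69, 1.14, 3.97, 6.8, 9.63]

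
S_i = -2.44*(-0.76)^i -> [-2.44, 1.85, -1.41, 1.07, -0.81]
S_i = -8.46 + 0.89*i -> [-8.46, -7.57, -6.68, -5.79, -4.9]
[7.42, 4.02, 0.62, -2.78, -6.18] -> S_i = 7.42 + -3.40*i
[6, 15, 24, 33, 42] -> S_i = 6 + 9*i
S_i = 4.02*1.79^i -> [4.02, 7.2, 12.88, 23.06, 41.27]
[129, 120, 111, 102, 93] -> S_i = 129 + -9*i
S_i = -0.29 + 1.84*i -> [-0.29, 1.55, 3.39, 5.23, 7.07]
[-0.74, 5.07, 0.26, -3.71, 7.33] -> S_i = Random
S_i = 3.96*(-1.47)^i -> [3.96, -5.82, 8.56, -12.58, 18.49]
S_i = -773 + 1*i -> [-773, -772, -771, -770, -769]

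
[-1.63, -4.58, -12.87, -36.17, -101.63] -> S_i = -1.63*2.81^i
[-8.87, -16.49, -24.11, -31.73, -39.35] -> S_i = -8.87 + -7.62*i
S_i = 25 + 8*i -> [25, 33, 41, 49, 57]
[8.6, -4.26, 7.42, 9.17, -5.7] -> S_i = Random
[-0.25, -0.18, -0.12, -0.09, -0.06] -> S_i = -0.25*0.70^i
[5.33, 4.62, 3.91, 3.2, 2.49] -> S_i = 5.33 + -0.71*i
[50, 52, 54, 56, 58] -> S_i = 50 + 2*i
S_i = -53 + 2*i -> [-53, -51, -49, -47, -45]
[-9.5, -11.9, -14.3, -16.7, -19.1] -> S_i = -9.50 + -2.40*i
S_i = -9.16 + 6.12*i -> [-9.16, -3.04, 3.08, 9.2, 15.32]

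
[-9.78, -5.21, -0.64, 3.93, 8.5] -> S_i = -9.78 + 4.57*i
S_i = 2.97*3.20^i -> [2.97, 9.5, 30.41, 97.32, 311.43]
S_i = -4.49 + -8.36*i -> [-4.49, -12.85, -21.21, -29.57, -37.93]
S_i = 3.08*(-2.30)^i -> [3.08, -7.08, 16.29, -37.47, 86.19]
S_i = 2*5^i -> [2, 10, 50, 250, 1250]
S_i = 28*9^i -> [28, 252, 2268, 20412, 183708]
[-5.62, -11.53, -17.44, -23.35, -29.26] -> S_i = -5.62 + -5.91*i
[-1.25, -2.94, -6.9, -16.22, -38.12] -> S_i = -1.25*2.35^i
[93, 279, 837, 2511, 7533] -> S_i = 93*3^i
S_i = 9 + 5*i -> [9, 14, 19, 24, 29]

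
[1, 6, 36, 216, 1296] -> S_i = 1*6^i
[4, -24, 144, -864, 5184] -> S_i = 4*-6^i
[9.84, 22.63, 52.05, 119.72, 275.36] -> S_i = 9.84*2.30^i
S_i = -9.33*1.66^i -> [-9.33, -15.49, -25.71, -42.68, -70.85]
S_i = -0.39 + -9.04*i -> [-0.39, -9.43, -18.47, -27.51, -36.55]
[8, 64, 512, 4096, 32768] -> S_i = 8*8^i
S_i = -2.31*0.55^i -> [-2.31, -1.27, -0.7, -0.38, -0.21]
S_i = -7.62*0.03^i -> [-7.62, -0.23, -0.01, -0.0, -0.0]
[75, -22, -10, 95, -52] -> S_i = Random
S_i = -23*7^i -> [-23, -161, -1127, -7889, -55223]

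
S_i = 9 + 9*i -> [9, 18, 27, 36, 45]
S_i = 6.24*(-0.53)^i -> [6.24, -3.31, 1.75, -0.93, 0.49]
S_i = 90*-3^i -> [90, -270, 810, -2430, 7290]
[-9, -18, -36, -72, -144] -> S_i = -9*2^i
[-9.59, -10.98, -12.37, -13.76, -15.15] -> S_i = -9.59 + -1.39*i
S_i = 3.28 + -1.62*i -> [3.28, 1.66, 0.04, -1.58, -3.2]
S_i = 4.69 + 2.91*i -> [4.69, 7.6, 10.51, 13.42, 16.33]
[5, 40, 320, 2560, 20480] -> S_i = 5*8^i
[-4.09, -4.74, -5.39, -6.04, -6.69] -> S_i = -4.09 + -0.65*i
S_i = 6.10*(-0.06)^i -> [6.1, -0.37, 0.02, -0.0, 0.0]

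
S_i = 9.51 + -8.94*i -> [9.51, 0.57, -8.37, -17.31, -26.25]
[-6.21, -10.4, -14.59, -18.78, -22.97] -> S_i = -6.21 + -4.19*i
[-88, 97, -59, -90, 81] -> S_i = Random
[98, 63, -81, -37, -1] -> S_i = Random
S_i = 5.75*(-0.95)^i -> [5.75, -5.46, 5.19, -4.93, 4.68]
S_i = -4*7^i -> [-4, -28, -196, -1372, -9604]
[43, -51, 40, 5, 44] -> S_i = Random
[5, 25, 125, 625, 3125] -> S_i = 5*5^i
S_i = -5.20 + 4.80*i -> [-5.2, -0.4, 4.4, 9.2, 14.0]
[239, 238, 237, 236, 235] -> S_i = 239 + -1*i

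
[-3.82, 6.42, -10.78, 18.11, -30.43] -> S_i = -3.82*(-1.68)^i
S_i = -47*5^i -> [-47, -235, -1175, -5875, -29375]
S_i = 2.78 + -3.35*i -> [2.78, -0.57, -3.92, -7.27, -10.62]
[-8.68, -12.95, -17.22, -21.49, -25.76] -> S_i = -8.68 + -4.27*i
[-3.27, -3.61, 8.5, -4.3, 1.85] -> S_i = Random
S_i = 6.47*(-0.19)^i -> [6.47, -1.23, 0.23, -0.04, 0.01]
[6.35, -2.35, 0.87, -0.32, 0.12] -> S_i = 6.35*(-0.37)^i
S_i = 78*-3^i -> [78, -234, 702, -2106, 6318]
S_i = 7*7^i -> [7, 49, 343, 2401, 16807]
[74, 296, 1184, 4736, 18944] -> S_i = 74*4^i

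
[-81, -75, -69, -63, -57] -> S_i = -81 + 6*i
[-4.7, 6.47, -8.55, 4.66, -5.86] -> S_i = Random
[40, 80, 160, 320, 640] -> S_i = 40*2^i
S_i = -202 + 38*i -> [-202, -164, -126, -88, -50]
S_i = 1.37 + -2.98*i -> [1.37, -1.61, -4.59, -7.57, -10.55]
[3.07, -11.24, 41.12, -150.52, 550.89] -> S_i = 3.07*(-3.66)^i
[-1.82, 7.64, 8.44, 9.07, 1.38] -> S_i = Random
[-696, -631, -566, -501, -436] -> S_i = -696 + 65*i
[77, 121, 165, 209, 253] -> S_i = 77 + 44*i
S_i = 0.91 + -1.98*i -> [0.91, -1.07, -3.05, -5.03, -7.01]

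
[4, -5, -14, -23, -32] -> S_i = 4 + -9*i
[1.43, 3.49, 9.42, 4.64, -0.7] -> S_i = Random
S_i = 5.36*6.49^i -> [5.36, 34.79, 225.76, 1465.21, 9509.19]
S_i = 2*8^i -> [2, 16, 128, 1024, 8192]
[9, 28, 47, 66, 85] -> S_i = 9 + 19*i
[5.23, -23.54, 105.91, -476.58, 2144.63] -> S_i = 5.23*(-4.50)^i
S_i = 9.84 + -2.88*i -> [9.84, 6.96, 4.08, 1.2, -1.68]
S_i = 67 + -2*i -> [67, 65, 63, 61, 59]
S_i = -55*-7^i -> [-55, 385, -2695, 18865, -132055]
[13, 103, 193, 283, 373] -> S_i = 13 + 90*i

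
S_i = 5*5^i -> [5, 25, 125, 625, 3125]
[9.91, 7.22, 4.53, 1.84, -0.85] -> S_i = 9.91 + -2.69*i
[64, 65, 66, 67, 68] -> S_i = 64 + 1*i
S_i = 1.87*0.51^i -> [1.87, 0.95, 0.49, 0.25, 0.13]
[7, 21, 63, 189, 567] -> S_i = 7*3^i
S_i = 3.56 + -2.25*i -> [3.56, 1.31, -0.94, -3.19, -5.44]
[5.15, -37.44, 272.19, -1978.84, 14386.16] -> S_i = 5.15*(-7.27)^i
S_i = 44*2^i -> [44, 88, 176, 352, 704]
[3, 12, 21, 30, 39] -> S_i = 3 + 9*i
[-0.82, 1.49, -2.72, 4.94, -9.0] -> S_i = -0.82*(-1.82)^i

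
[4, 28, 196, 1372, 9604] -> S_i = 4*7^i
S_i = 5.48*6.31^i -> [5.48, 34.58, 218.19, 1376.79, 8687.56]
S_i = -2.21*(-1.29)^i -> [-2.21, 2.85, -3.68, 4.74, -6.12]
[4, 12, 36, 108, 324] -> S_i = 4*3^i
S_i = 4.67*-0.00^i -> [4.67, -0.0, 0.0, -0.0, 0.0]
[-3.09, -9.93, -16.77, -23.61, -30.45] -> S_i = -3.09 + -6.84*i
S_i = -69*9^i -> [-69, -621, -5589, -50301, -452709]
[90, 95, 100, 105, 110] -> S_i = 90 + 5*i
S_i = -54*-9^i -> [-54, 486, -4374, 39366, -354294]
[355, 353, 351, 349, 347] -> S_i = 355 + -2*i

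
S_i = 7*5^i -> [7, 35, 175, 875, 4375]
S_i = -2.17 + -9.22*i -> [-2.17, -11.39, -20.61, -29.83, -39.05]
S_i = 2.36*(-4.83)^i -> [2.36, -11.4, 55.06, -265.92, 1284.4]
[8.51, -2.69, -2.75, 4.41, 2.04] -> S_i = Random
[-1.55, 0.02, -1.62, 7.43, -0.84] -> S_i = Random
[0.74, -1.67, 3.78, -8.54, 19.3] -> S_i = 0.74*(-2.26)^i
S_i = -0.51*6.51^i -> [-0.51, -3.32, -21.61, -140.71, -916.0]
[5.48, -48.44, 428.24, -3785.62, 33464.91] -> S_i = 5.48*(-8.84)^i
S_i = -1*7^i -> [-1, -7, -49, -343, -2401]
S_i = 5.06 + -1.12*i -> [5.06, 3.94, 2.82, 1.7, 0.58]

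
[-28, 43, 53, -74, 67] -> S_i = Random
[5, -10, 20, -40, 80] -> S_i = 5*-2^i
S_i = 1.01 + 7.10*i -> [1.01, 8.11, 15.21, 22.31, 29.41]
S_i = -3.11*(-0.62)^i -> [-3.11, 1.93, -1.2, 0.74, -0.46]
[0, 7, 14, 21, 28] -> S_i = 0 + 7*i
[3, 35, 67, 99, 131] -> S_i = 3 + 32*i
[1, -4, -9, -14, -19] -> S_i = 1 + -5*i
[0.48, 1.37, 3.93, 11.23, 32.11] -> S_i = 0.48*2.86^i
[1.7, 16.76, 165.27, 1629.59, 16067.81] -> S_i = 1.70*9.86^i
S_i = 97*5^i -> [97, 485, 2425, 12125, 60625]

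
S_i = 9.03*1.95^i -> [9.03, 17.61, 34.34, 66.96, 130.56]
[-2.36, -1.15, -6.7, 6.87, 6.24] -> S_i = Random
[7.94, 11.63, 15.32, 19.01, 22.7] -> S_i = 7.94 + 3.69*i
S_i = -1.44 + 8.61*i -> [-1.44, 7.17, 15.78, 24.39, 33.0]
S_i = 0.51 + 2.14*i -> [0.51, 2.65, 4.79, 6.93, 9.07]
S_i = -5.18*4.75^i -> [-5.18, -24.6, -116.87, -555.15, -2636.96]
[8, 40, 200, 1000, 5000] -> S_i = 8*5^i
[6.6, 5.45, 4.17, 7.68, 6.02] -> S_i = Random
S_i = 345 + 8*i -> [345, 353, 361, 369, 377]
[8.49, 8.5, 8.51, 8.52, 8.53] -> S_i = 8.49 + 0.01*i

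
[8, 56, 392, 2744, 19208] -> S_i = 8*7^i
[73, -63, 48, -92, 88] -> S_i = Random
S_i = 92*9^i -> [92, 828, 7452, 67068, 603612]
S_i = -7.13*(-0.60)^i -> [-7.13, 4.28, -2.57, 1.54, -0.92]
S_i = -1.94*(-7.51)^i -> [-1.94, 14.57, -109.42, 821.72, -6171.08]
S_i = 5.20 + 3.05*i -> [5.2, 8.25, 11.3, 14.35, 17.4]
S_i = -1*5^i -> [-1, -5, -25, -125, -625]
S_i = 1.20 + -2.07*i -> [1.2, -0.87, -2.94, -5.01, -7.08]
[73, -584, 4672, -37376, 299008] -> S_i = 73*-8^i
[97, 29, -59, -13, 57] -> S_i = Random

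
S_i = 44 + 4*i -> [44, 48, 52, 56, 60]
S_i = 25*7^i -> [25, 175, 1225, 8575, 60025]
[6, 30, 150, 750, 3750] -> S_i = 6*5^i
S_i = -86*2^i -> [-86, -172, -344, -688, -1376]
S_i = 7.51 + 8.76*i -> [7.51, 16.27, 25.03, 33.79, 42.55]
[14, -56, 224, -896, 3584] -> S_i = 14*-4^i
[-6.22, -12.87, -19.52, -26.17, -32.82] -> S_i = -6.22 + -6.65*i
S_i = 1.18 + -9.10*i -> [1.18, -7.92, -17.02, -26.12, -35.22]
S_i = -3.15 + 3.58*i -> [-3.15, 0.43, 4.01, 7.59, 11.17]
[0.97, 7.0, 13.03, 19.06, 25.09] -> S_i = 0.97 + 6.03*i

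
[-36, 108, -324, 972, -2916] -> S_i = -36*-3^i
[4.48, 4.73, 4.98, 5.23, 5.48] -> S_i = 4.48 + 0.25*i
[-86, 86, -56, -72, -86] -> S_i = Random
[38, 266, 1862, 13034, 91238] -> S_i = 38*7^i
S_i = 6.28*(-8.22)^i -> [6.28, -51.62, 424.33, -3487.99, 28671.27]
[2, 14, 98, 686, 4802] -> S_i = 2*7^i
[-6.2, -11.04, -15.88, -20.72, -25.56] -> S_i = -6.20 + -4.84*i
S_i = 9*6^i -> [9, 54, 324, 1944, 11664]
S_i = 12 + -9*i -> [12, 3, -6, -15, -24]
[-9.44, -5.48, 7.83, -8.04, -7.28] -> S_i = Random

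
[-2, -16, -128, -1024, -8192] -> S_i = -2*8^i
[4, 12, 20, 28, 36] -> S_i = 4 + 8*i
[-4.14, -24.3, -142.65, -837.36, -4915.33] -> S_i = -4.14*5.87^i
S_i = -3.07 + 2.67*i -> [-3.07, -0.4, 2.27, 4.94, 7.61]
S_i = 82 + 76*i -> [82, 158, 234, 310, 386]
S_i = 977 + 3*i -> [977, 980, 983, 986, 989]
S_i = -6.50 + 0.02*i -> [-6.5, -6.48, -6.46, -6.44, -6.42]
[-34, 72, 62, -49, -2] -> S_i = Random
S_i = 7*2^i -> [7, 14, 28, 56, 112]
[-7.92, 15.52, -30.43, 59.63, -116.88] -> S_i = -7.92*(-1.96)^i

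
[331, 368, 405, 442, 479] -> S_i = 331 + 37*i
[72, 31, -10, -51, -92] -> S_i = 72 + -41*i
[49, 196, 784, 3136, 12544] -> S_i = 49*4^i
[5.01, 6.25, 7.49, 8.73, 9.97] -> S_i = 5.01 + 1.24*i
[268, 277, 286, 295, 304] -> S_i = 268 + 9*i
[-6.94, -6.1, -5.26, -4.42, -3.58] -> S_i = -6.94 + 0.84*i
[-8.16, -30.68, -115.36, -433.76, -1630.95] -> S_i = -8.16*3.76^i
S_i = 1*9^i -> [1, 9, 81, 729, 6561]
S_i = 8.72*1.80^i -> [8.72, 15.7, 28.25, 50.86, 91.54]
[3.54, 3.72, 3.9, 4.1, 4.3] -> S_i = 3.54*1.05^i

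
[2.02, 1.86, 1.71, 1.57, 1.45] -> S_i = 2.02*0.92^i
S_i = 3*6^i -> [3, 18, 108, 648, 3888]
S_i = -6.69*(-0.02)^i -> [-6.69, 0.13, -0.0, 0.0, -0.0]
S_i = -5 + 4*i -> [-5, -1, 3, 7, 11]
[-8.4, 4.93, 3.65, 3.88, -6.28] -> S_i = Random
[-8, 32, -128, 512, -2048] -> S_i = -8*-4^i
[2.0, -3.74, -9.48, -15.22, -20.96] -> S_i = 2.00 + -5.74*i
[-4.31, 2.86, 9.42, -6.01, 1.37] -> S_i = Random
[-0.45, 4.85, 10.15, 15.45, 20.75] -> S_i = -0.45 + 5.30*i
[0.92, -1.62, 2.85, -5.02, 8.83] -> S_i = 0.92*(-1.76)^i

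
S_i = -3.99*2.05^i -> [-3.99, -8.18, -16.77, -34.37, -70.47]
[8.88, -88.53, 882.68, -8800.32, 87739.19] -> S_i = 8.88*(-9.97)^i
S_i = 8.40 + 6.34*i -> [8.4, 14.74, 21.08, 27.42, 33.76]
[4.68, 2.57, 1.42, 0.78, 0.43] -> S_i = 4.68*0.55^i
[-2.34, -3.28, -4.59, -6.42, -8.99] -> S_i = -2.34*1.40^i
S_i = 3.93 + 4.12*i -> [3.93, 8.05, 12.17, 16.29, 20.41]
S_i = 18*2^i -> [18, 36, 72, 144, 288]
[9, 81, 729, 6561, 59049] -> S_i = 9*9^i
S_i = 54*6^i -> [54, 324, 1944, 11664, 69984]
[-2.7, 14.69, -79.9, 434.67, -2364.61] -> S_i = -2.70*(-5.44)^i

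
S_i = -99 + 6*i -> [-99, -93, -87, -81, -75]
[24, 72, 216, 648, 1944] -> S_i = 24*3^i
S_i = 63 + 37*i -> [63, 100, 137, 174, 211]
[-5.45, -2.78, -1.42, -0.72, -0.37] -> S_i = -5.45*0.51^i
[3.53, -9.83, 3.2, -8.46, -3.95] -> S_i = Random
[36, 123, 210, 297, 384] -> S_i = 36 + 87*i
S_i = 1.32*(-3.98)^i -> [1.32, -5.25, 20.91, -83.22, 331.21]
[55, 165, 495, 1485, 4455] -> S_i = 55*3^i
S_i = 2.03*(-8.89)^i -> [2.03, -18.05, 160.44, -1426.27, 12679.53]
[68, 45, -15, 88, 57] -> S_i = Random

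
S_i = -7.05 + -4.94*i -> [-7.05, -11.99, -16.93, -21.87, -26.81]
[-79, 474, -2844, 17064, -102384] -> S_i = -79*-6^i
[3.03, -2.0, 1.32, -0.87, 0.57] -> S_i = 3.03*(-0.66)^i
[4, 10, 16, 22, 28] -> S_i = 4 + 6*i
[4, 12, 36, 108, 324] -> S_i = 4*3^i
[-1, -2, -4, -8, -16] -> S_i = -1*2^i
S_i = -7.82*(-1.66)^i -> [-7.82, 12.98, -21.55, 35.77, -59.38]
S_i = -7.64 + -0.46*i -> [-7.64, -8.1, -8.56, -9.02, -9.48]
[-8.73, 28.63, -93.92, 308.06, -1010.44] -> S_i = -8.73*(-3.28)^i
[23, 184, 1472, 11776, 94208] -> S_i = 23*8^i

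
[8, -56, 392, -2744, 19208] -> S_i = 8*-7^i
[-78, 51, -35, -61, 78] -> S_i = Random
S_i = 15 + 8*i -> [15, 23, 31, 39, 47]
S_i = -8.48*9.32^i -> [-8.48, -79.03, -736.59, -6865.05, -63982.25]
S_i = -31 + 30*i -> [-31, -1, 29, 59, 89]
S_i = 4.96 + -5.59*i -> [4.96, -0.63, -6.22, -11.81, -17.4]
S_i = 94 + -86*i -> [94, 8, -78, -164, -250]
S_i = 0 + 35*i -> [0, 35, 70, 105, 140]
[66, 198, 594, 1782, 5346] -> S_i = 66*3^i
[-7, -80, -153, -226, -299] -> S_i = -7 + -73*i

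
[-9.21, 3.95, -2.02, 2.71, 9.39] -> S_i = Random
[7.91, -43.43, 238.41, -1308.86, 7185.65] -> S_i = 7.91*(-5.49)^i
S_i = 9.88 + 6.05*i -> [9.88, 15.93, 21.98, 28.03, 34.08]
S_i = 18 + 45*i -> [18, 63, 108, 153, 198]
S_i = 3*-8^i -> [3, -24, 192, -1536, 12288]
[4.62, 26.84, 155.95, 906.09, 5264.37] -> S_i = 4.62*5.81^i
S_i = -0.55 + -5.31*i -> [-0.55, -5.86, -11.17, -16.48, -21.79]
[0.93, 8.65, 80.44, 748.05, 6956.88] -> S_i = 0.93*9.30^i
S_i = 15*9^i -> [15, 135, 1215, 10935, 98415]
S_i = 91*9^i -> [91, 819, 7371, 66339, 597051]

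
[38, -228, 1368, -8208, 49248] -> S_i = 38*-6^i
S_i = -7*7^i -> [-7, -49, -343, -2401, -16807]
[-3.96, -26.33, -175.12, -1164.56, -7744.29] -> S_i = -3.96*6.65^i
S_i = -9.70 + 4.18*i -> [-9.7, -5.52, -1.34, 2.84, 7.02]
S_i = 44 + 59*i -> [44, 103, 162, 221, 280]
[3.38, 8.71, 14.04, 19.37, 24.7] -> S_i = 3.38 + 5.33*i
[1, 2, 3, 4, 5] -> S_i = 1 + 1*i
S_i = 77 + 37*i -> [77, 114, 151, 188, 225]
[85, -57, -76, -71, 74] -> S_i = Random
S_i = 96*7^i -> [96, 672, 4704, 32928, 230496]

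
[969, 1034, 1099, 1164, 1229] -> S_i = 969 + 65*i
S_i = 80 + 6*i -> [80, 86, 92, 98, 104]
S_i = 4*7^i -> [4, 28, 196, 1372, 9604]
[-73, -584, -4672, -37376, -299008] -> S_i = -73*8^i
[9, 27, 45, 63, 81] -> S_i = 9 + 18*i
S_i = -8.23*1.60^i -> [-8.23, -13.17, -21.07, -33.71, -53.94]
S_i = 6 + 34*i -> [6, 40, 74, 108, 142]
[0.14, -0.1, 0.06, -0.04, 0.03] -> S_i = 0.14*(-0.68)^i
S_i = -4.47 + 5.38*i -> [-4.47, 0.91, 6.29, 11.67, 17.05]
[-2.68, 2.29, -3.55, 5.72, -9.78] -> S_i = Random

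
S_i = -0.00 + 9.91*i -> [0.0, 9.91, 19.82, 29.73, 39.64]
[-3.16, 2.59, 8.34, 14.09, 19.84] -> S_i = -3.16 + 5.75*i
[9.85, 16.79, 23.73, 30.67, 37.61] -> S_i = 9.85 + 6.94*i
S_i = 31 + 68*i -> [31, 99, 167, 235, 303]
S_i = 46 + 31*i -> [46, 77, 108, 139, 170]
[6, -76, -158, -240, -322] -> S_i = 6 + -82*i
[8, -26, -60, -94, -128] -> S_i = 8 + -34*i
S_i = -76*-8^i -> [-76, 608, -4864, 38912, -311296]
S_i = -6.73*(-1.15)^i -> [-6.73, 7.74, -8.9, 10.24, -11.77]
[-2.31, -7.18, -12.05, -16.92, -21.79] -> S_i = -2.31 + -4.87*i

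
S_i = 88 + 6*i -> [88, 94, 100, 106, 112]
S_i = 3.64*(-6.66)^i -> [3.64, -24.24, 161.45, -1075.29, 7161.41]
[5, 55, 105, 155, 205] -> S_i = 5 + 50*i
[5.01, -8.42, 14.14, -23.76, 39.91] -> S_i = 5.01*(-1.68)^i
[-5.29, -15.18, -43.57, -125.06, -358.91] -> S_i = -5.29*2.87^i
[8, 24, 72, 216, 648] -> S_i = 8*3^i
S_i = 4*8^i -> [4, 32, 256, 2048, 16384]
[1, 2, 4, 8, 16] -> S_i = 1*2^i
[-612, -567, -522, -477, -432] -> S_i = -612 + 45*i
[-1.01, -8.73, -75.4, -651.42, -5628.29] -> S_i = -1.01*8.64^i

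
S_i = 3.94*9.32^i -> [3.94, 36.72, 342.24, 3189.66, 29727.6]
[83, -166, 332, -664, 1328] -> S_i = 83*-2^i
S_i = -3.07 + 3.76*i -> [-3.07, 0.69, 4.45, 8.21, 11.97]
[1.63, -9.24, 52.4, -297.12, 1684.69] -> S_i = 1.63*(-5.67)^i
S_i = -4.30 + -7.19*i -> [-4.3, -11.49, -18.68, -25.87, -33.06]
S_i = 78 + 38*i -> [78, 116, 154, 192, 230]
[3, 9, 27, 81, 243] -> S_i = 3*3^i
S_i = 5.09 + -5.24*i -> [5.09, -0.15, -5.39, -10.63, -15.87]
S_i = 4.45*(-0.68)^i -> [4.45, -3.03, 2.06, -1.4, 0.95]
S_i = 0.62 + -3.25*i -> [0.62, -2.63, -5.88, -9.13, -12.38]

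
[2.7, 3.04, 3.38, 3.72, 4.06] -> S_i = 2.70 + 0.34*i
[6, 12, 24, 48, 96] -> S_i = 6*2^i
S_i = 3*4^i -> [3, 12, 48, 192, 768]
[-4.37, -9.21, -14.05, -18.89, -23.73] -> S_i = -4.37 + -4.84*i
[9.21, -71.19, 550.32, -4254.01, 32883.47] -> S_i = 9.21*(-7.73)^i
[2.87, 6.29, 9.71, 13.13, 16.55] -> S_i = 2.87 + 3.42*i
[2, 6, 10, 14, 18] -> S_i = 2 + 4*i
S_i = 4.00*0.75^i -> [4.0, 3.0, 2.25, 1.69, 1.27]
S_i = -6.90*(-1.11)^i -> [-6.9, 7.66, -8.5, 9.44, -10.47]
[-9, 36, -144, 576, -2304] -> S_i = -9*-4^i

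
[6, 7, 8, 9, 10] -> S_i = 6 + 1*i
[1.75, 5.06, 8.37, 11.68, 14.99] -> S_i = 1.75 + 3.31*i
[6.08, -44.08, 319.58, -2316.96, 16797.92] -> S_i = 6.08*(-7.25)^i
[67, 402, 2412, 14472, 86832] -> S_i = 67*6^i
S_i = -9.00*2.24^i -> [-9.0, -20.16, -45.16, -101.15, -226.59]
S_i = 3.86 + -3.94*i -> [3.86, -0.08, -4.02, -7.96, -11.9]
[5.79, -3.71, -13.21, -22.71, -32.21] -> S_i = 5.79 + -9.50*i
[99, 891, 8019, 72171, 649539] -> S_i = 99*9^i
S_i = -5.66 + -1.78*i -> [-5.66, -7.44, -9.22, -11.0, -12.78]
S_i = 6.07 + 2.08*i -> [6.07, 8.15, 10.23, 12.31, 14.39]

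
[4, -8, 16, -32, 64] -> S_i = 4*-2^i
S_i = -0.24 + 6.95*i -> [-0.24, 6.71, 13.66, 20.61, 27.56]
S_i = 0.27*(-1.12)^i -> [0.27, -0.3, 0.34, -0.38, 0.42]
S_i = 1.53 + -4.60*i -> [1.53, -3.07, -7.67, -12.27, -16.87]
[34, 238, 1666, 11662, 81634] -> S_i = 34*7^i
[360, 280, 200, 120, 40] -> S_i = 360 + -80*i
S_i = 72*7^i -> [72, 504, 3528, 24696, 172872]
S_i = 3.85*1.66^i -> [3.85, 6.39, 10.61, 17.61, 29.23]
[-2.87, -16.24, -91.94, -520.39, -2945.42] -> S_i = -2.87*5.66^i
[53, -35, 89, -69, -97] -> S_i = Random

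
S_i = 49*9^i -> [49, 441, 3969, 35721, 321489]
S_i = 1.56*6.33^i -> [1.56, 9.87, 62.51, 395.67, 2504.61]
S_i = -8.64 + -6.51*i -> [-8.64, -15.15, -21.66, -28.17, -34.68]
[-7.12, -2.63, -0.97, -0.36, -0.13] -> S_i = -7.12*0.37^i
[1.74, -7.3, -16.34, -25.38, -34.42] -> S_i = 1.74 + -9.04*i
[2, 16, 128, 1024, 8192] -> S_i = 2*8^i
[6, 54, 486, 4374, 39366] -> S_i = 6*9^i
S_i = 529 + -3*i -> [529, 526, 523, 520, 517]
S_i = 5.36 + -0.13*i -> [5.36, 5.23, 5.1, 4.97, 4.84]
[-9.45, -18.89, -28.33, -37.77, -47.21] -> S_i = -9.45 + -9.44*i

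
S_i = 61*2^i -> [61, 122, 244, 488, 976]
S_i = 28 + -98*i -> [28, -70, -168, -266, -364]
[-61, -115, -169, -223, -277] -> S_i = -61 + -54*i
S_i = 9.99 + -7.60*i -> [9.99, 2.39, -5.21, -12.81, -20.41]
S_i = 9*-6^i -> [9, -54, 324, -1944, 11664]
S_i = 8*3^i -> [8, 24, 72, 216, 648]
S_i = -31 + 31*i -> [-31, 0, 31, 62, 93]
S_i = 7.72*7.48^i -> [7.72, 57.75, 431.94, 3230.89, 24167.05]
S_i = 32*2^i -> [32, 64, 128, 256, 512]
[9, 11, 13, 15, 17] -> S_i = 9 + 2*i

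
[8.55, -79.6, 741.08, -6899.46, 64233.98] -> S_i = 8.55*(-9.31)^i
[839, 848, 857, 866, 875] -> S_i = 839 + 9*i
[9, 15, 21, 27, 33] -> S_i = 9 + 6*i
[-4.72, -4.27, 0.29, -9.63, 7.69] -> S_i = Random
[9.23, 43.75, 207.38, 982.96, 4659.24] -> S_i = 9.23*4.74^i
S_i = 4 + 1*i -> [4, 5, 6, 7, 8]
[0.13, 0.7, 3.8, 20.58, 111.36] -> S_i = 0.13*5.41^i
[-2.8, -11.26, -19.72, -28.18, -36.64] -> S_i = -2.80 + -8.46*i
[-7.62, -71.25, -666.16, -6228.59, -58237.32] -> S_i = -7.62*9.35^i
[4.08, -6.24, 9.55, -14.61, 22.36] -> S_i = 4.08*(-1.53)^i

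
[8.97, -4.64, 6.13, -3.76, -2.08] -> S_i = Random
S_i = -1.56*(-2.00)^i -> [-1.56, 3.12, -6.24, 12.48, -24.96]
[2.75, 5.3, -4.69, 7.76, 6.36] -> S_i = Random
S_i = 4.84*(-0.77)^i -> [4.84, -3.73, 2.87, -2.21, 1.7]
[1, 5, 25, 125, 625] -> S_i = 1*5^i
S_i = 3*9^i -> [3, 27, 243, 2187, 19683]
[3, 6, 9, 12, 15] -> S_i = 3 + 3*i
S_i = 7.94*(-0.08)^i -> [7.94, -0.64, 0.05, -0.0, 0.0]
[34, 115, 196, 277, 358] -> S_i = 34 + 81*i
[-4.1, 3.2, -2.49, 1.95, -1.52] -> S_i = -4.10*(-0.78)^i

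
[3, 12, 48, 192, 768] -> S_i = 3*4^i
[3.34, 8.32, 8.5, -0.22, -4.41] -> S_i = Random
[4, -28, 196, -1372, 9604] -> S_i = 4*-7^i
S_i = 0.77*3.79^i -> [0.77, 2.92, 11.06, 41.92, 158.87]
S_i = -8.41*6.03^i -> [-8.41, -50.71, -305.8, -1843.94, -11118.99]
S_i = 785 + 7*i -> [785, 792, 799, 806, 813]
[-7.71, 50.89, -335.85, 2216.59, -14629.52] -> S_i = -7.71*(-6.60)^i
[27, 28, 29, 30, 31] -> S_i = 27 + 1*i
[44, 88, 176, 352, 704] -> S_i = 44*2^i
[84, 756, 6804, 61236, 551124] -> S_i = 84*9^i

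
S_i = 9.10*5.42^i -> [9.1, 49.32, 267.33, 1448.9, 7853.05]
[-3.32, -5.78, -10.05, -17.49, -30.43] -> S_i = -3.32*1.74^i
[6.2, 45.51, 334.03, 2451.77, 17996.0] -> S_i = 6.20*7.34^i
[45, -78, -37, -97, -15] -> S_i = Random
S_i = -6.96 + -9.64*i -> [-6.96, -16.6, -26.24, -35.88, -45.52]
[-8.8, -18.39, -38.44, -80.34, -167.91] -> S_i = -8.80*2.09^i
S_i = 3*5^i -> [3, 15, 75, 375, 1875]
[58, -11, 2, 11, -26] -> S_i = Random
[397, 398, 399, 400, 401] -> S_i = 397 + 1*i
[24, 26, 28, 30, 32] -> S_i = 24 + 2*i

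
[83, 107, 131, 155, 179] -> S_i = 83 + 24*i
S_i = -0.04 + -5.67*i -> [-0.04, -5.71, -11.38, -17.05, -22.72]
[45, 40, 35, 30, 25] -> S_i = 45 + -5*i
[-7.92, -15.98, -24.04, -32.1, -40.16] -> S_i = -7.92 + -8.06*i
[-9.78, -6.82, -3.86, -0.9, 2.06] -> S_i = -9.78 + 2.96*i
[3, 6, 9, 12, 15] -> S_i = 3 + 3*i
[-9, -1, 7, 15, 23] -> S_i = -9 + 8*i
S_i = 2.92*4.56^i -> [2.92, 13.32, 60.72, 276.87, 1262.53]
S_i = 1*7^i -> [1, 7, 49, 343, 2401]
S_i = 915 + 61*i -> [915, 976, 1037, 1098, 1159]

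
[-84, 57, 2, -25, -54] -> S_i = Random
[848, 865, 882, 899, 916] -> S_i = 848 + 17*i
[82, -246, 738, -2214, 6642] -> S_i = 82*-3^i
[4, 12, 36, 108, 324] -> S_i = 4*3^i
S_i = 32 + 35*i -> [32, 67, 102, 137, 172]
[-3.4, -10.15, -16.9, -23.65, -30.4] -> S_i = -3.40 + -6.75*i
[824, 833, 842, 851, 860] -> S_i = 824 + 9*i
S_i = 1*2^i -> [1, 2, 4, 8, 16]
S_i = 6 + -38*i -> [6, -32, -70, -108, -146]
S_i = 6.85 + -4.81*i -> [6.85, 2.04, -2.77, -7.58, -12.39]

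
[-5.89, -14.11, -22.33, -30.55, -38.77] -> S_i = -5.89 + -8.22*i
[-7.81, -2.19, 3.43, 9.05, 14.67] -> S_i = -7.81 + 5.62*i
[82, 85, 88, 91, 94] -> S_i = 82 + 3*i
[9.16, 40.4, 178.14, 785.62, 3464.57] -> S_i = 9.16*4.41^i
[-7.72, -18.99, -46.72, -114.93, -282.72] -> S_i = -7.72*2.46^i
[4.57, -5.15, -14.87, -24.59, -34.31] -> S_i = 4.57 + -9.72*i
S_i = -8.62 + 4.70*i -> [-8.62, -3.92, 0.78, 5.48, 10.18]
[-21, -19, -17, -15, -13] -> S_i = -21 + 2*i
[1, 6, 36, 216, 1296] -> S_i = 1*6^i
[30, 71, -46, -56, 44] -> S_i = Random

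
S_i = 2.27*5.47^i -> [2.27, 12.42, 67.92, 371.52, 2032.24]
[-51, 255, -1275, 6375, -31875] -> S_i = -51*-5^i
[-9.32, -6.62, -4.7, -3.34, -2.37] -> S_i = -9.32*0.71^i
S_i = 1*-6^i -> [1, -6, 36, -216, 1296]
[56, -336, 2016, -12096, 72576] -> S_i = 56*-6^i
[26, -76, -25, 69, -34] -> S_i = Random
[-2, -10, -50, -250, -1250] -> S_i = -2*5^i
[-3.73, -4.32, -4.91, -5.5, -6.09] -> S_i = -3.73 + -0.59*i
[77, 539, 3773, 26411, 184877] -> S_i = 77*7^i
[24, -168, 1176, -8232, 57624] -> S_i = 24*-7^i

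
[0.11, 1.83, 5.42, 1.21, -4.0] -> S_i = Random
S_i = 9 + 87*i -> [9, 96, 183, 270, 357]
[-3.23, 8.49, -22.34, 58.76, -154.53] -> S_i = -3.23*(-2.63)^i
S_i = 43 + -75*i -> [43, -32, -107, -182, -257]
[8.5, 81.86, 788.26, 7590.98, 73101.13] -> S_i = 8.50*9.63^i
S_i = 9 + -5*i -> [9, 4, -1, -6, -11]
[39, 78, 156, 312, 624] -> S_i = 39*2^i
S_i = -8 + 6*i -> [-8, -2, 4, 10, 16]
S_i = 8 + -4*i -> [8, 4, 0, -4, -8]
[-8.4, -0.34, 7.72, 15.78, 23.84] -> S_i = -8.40 + 8.06*i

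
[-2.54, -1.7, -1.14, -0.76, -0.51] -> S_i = -2.54*0.67^i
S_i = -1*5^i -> [-1, -5, -25, -125, -625]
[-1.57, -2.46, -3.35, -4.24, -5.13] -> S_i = -1.57 + -0.89*i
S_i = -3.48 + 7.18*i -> [-3.48, 3.7, 10.88, 18.06, 25.24]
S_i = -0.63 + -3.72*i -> [-0.63, -4.35, -8.07, -11.79, -15.51]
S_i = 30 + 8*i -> [30, 38, 46, 54, 62]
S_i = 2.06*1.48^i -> [2.06, 3.05, 4.51, 6.68, 9.88]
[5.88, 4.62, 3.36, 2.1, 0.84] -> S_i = 5.88 + -1.26*i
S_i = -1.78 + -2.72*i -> [-1.78, -4.5, -7.22, -9.94, -12.66]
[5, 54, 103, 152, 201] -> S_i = 5 + 49*i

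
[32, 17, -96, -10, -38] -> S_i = Random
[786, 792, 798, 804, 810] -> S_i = 786 + 6*i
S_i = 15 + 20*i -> [15, 35, 55, 75, 95]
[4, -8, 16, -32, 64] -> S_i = 4*-2^i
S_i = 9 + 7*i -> [9, 16, 23, 30, 37]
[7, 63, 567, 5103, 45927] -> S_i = 7*9^i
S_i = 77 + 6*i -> [77, 83, 89, 95, 101]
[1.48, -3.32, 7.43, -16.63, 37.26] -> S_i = 1.48*(-2.24)^i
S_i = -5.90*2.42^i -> [-5.9, -14.28, -34.55, -83.62, -202.35]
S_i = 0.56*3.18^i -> [0.56, 1.78, 5.66, 18.01, 57.27]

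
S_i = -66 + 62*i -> [-66, -4, 58, 120, 182]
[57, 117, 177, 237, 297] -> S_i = 57 + 60*i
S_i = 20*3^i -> [20, 60, 180, 540, 1620]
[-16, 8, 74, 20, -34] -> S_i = Random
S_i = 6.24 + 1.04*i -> [6.24, 7.28, 8.32, 9.36, 10.4]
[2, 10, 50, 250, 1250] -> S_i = 2*5^i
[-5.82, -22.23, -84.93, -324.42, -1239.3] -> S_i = -5.82*3.82^i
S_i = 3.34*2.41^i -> [3.34, 8.05, 19.4, 46.75, 112.67]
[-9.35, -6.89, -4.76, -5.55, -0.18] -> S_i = Random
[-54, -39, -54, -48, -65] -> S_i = Random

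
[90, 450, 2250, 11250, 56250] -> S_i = 90*5^i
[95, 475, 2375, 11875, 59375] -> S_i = 95*5^i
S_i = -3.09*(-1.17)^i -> [-3.09, 3.62, -4.23, 4.95, -5.79]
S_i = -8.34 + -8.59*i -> [-8.34, -16.93, -25.52, -34.11, -42.7]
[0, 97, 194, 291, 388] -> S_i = 0 + 97*i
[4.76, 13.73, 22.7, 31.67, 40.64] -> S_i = 4.76 + 8.97*i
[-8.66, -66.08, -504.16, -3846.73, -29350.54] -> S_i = -8.66*7.63^i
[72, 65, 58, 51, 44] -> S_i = 72 + -7*i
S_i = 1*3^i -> [1, 3, 9, 27, 81]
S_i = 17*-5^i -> [17, -85, 425, -2125, 10625]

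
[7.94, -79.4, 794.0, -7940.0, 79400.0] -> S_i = 7.94*(-10.00)^i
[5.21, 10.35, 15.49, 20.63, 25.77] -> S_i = 5.21 + 5.14*i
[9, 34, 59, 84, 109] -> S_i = 9 + 25*i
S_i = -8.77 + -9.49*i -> [-8.77, -18.26, -27.75, -37.24, -46.73]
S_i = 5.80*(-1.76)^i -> [5.8, -10.21, 17.97, -31.62, 55.65]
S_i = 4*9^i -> [4, 36, 324, 2916, 26244]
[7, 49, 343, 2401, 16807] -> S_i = 7*7^i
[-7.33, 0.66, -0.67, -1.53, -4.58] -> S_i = Random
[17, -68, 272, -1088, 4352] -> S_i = 17*-4^i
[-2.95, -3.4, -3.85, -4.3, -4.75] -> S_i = -2.95 + -0.45*i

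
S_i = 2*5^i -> [2, 10, 50, 250, 1250]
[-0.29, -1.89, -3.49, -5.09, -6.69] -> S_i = -0.29 + -1.60*i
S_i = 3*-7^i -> [3, -21, 147, -1029, 7203]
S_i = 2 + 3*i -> [2, 5, 8, 11, 14]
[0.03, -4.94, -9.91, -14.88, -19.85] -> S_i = 0.03 + -4.97*i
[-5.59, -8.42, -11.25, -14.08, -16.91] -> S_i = -5.59 + -2.83*i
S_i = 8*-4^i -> [8, -32, 128, -512, 2048]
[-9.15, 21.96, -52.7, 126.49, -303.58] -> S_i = -9.15*(-2.40)^i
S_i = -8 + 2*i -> [-8, -6, -4, -2, 0]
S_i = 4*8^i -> [4, 32, 256, 2048, 16384]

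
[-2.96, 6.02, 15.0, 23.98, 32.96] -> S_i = -2.96 + 8.98*i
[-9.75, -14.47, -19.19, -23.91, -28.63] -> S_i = -9.75 + -4.72*i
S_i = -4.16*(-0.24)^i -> [-4.16, 1.0, -0.24, 0.06, -0.01]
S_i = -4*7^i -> [-4, -28, -196, -1372, -9604]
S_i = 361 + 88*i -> [361, 449, 537, 625, 713]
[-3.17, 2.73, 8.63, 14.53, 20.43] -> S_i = -3.17 + 5.90*i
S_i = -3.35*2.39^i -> [-3.35, -8.01, -19.14, -45.73, -109.3]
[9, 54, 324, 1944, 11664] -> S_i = 9*6^i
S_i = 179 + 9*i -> [179, 188, 197, 206, 215]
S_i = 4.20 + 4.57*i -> [4.2, 8.77, 13.34, 17.91, 22.48]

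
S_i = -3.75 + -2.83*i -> [-3.75, -6.58, -9.41, -12.24, -15.07]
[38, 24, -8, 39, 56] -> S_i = Random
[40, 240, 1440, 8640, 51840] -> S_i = 40*6^i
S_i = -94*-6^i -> [-94, 564, -3384, 20304, -121824]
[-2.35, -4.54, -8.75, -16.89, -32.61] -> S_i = -2.35*1.93^i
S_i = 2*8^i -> [2, 16, 128, 1024, 8192]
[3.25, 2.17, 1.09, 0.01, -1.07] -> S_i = 3.25 + -1.08*i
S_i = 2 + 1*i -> [2, 3, 4, 5, 6]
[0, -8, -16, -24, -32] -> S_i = 0 + -8*i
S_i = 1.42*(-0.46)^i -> [1.42, -0.65, 0.3, -0.14, 0.06]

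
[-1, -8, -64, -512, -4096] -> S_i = -1*8^i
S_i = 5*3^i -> [5, 15, 45, 135, 405]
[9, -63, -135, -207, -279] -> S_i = 9 + -72*i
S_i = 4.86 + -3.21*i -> [4.86, 1.65, -1.56, -4.77, -7.98]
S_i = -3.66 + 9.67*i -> [-3.66, 6.01, 15.68, 25.35, 35.02]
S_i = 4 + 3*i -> [4, 7, 10, 13, 16]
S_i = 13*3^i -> [13, 39, 117, 351, 1053]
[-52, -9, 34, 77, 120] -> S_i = -52 + 43*i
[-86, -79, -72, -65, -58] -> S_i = -86 + 7*i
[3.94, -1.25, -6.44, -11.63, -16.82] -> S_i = 3.94 + -5.19*i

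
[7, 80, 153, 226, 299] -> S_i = 7 + 73*i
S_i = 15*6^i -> [15, 90, 540, 3240, 19440]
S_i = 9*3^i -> [9, 27, 81, 243, 729]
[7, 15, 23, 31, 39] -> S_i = 7 + 8*i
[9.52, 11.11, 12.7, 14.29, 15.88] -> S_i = 9.52 + 1.59*i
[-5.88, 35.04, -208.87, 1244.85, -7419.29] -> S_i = -5.88*(-5.96)^i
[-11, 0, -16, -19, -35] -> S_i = Random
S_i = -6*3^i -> [-6, -18, -54, -162, -486]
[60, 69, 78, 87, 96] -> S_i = 60 + 9*i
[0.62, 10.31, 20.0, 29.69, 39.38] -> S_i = 0.62 + 9.69*i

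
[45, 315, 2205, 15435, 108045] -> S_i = 45*7^i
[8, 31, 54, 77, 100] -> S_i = 8 + 23*i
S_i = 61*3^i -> [61, 183, 549, 1647, 4941]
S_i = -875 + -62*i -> [-875, -937, -999, -1061, -1123]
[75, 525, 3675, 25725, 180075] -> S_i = 75*7^i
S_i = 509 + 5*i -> [509, 514, 519, 524, 529]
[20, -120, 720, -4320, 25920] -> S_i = 20*-6^i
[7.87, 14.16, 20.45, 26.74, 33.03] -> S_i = 7.87 + 6.29*i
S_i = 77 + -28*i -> [77, 49, 21, -7, -35]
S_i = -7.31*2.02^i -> [-7.31, -14.77, -29.83, -60.25, -121.71]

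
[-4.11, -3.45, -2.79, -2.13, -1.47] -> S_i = -4.11 + 0.66*i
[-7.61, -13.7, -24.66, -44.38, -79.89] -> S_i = -7.61*1.80^i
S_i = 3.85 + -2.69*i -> [3.85, 1.16, -1.53, -4.22, -6.91]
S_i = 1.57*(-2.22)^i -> [1.57, -3.49, 7.74, -17.18, 38.13]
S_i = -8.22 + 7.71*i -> [-8.22, -0.51, 7.2, 14.91, 22.62]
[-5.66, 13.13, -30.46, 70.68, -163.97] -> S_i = -5.66*(-2.32)^i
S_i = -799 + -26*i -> [-799, -825, -851, -877, -903]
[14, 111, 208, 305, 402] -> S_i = 14 + 97*i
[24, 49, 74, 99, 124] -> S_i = 24 + 25*i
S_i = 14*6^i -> [14, 84, 504, 3024, 18144]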